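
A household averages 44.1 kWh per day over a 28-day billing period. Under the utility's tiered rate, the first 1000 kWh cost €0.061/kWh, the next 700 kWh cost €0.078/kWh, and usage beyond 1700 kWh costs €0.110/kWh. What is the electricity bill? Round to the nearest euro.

€79

Usage = 44.1 kWh/day × 28 days = 1234.8 kWh
First 1000 kWh × €0.061 = €61.00
Next 234.8 kWh × €0.078 = €18.31
Remaining tier: 0 kWh (not reached)
Total = €79.31 ≈ €79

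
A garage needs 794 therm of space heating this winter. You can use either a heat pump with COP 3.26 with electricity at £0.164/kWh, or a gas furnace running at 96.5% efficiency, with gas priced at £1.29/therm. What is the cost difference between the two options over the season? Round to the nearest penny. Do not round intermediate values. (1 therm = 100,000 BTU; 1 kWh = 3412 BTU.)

Heat load = 794 therm × 100,000 = 79,400,000 BTU
Gas: input = 79,400,000 / 0.965 = 82,279,793 BTU = 822.8 therm → 822.8 × £1.29 = £1,061.41
Heat pump: 79,400,000 BTU / 3412 = 23,270 kWh heat; / 3.26 = 7,138 kWh in → × £0.164 = £1,170.68
Difference = |£1,061.41 − £1,170.68| = £109.27

£109.27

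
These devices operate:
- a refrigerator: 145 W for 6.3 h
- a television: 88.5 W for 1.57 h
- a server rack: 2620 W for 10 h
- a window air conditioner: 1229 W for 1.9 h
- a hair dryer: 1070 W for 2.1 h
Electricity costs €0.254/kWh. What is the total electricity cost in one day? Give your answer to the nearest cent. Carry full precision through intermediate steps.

€8.09

refrigerator: 145 W × 6.3 h = 914 Wh = 0.9135 kWh
television: 88.5 W × 1.57 h = 139 Wh = 0.1389 kWh
server rack: 2620 W × 10 h = 26,200 Wh = 26.2 kWh
window air conditioner: 1229 W × 1.9 h = 2,335 Wh = 2.335 kWh
hair dryer: 1070 W × 2.1 h = 2,247 Wh = 2.247 kWh
Total energy = 0.9135 + 0.1389 + 26.2 + 2.335 + 2.247 = 31.83 kWh
Cost = 31.83 kWh × €0.254 = €8.09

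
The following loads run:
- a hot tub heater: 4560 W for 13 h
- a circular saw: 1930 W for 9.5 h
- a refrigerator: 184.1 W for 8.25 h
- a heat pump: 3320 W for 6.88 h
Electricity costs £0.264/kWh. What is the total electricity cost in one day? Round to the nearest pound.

hot tub heater: 4560 W × 13 h = 59,280 Wh = 59.28 kWh
circular saw: 1930 W × 9.5 h = 18,335 Wh = 18.34 kWh
refrigerator: 184.1 W × 8.25 h = 1,519 Wh = 1.519 kWh
heat pump: 3320 W × 6.88 h = 22,842 Wh = 22.84 kWh
Total energy = 59.28 + 18.34 + 1.519 + 22.84 = 102 kWh
Cost = 102 kWh × £0.264 = £26.92 ≈ £27

£27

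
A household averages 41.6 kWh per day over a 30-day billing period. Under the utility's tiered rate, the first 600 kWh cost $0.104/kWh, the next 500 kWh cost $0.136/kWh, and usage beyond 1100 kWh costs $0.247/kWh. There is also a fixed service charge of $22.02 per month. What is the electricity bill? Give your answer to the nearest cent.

Usage = 41.6 kWh/day × 30 days = 1248 kWh
First 600 kWh × $0.104 = $62.40
Next 500 kWh × $0.136 = $68.00
Remaining 148 kWh × $0.247 = $36.56
Energy charge = $166.96; + service $22.02 = $188.98

$188.98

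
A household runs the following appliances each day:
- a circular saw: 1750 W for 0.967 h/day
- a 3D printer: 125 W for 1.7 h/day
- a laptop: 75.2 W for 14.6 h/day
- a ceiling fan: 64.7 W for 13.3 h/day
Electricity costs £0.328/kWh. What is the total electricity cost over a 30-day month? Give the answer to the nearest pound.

£38

circular saw: 1750 W × 0.967 h × 30 d = 50,768 Wh = 50.77 kWh
3D printer: 125 W × 1.7 h × 30 d = 6,375 Wh = 6.375 kWh
laptop: 75.2 W × 14.6 h × 30 d = 32,938 Wh = 32.94 kWh
ceiling fan: 64.7 W × 13.3 h × 30 d = 25,815 Wh = 25.82 kWh
Total energy = 50.77 + 6.375 + 32.94 + 25.82 = 115.9 kWh
Cost = 115.9 kWh × £0.328 = £38.01 ≈ £38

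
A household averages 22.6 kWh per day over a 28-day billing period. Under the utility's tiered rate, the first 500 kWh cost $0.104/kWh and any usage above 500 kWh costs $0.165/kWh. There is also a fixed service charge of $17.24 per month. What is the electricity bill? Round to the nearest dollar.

$91

Usage = 22.6 kWh/day × 28 days = 632.8 kWh
First 500 kWh × $0.104 = $52.00
Remaining 132.8 kWh × $0.165 = $21.91
Energy charge = $73.91; + service $17.24 = $91.15 ≈ $91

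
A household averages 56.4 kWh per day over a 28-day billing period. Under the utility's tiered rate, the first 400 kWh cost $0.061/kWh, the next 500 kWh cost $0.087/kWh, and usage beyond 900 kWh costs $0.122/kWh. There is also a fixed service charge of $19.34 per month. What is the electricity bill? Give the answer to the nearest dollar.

$170

Usage = 56.4 kWh/day × 28 days = 1579.2 kWh
First 400 kWh × $0.061 = $24.40
Next 500 kWh × $0.087 = $43.50
Remaining 679.2 kWh × $0.122 = $82.86
Energy charge = $150.76; + service $19.34 = $170.10 ≈ $170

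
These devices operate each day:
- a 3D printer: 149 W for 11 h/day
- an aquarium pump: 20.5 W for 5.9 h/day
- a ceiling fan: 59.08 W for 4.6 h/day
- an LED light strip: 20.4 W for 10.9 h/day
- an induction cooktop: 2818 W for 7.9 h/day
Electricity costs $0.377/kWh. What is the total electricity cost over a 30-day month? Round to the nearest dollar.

$277

3D printer: 149 W × 11 h × 30 d = 49,170 Wh = 49.17 kWh
aquarium pump: 20.5 W × 5.9 h × 30 d = 3,628 Wh = 3.628 kWh
ceiling fan: 59.08 W × 4.6 h × 30 d = 8,153 Wh = 8.153 kWh
LED light strip: 20.4 W × 10.9 h × 30 d = 6,671 Wh = 6.671 kWh
induction cooktop: 2818 W × 7.9 h × 30 d = 667,866 Wh = 667.9 kWh
Total energy = 49.17 + 3.628 + 8.153 + 6.671 + 667.9 = 735.5 kWh
Cost = 735.5 kWh × $0.377 = $277.28 ≈ $277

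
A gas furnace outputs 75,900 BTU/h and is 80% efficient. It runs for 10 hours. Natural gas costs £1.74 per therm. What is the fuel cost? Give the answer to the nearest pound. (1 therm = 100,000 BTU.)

£17

Heat delivered = 75,900 BTU/h × 10 h = 759,000 BTU
Gas input = 759,000 / 0.80 = 948,750 BTU
= 948,750 / 100,000 = 9.488 therm
Cost = 9.488 × £1.74/therm = £16.51 ≈ £17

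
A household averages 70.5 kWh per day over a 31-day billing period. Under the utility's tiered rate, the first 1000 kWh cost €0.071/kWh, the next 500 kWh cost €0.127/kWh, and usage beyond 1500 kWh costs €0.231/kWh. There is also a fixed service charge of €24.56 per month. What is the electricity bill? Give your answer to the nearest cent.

Usage = 70.5 kWh/day × 31 days = 2185.5 kWh
First 1000 kWh × €0.071 = €71.00
Next 500 kWh × €0.127 = €63.50
Remaining 685.5 kWh × €0.231 = €158.35
Energy charge = €292.85; + service €24.56 = €317.41

€317.41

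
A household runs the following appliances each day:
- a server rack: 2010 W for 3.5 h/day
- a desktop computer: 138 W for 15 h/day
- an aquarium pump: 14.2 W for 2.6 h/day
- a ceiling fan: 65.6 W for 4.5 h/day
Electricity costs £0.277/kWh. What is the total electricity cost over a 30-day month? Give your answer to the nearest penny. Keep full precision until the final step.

server rack: 2010 W × 3.5 h × 30 d = 211,050 Wh = 211.1 kWh
desktop computer: 138 W × 15 h × 30 d = 62,100 Wh = 62.1 kWh
aquarium pump: 14.2 W × 2.6 h × 30 d = 1,108 Wh = 1.108 kWh
ceiling fan: 65.6 W × 4.5 h × 30 d = 8,856 Wh = 8.856 kWh
Total energy = 211.1 + 62.1 + 1.108 + 8.856 = 283.1 kWh
Cost = 283.1 kWh × £0.277 = £78.42

£78.42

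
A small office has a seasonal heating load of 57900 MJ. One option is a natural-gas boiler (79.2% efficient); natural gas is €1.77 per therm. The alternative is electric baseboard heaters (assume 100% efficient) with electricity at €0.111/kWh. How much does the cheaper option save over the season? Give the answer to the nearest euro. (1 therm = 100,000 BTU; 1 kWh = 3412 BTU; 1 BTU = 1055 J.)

€559

Heat load = 57900 MJ = 57,900,000,000 J / 1055 = 54,881,517 BTU
Gas: input = 54,881,517 / 0.792 = 69,294,844 BTU = 692.9 therm → 692.9 × €1.77 = €1,226.52
Electric: 54,881,517 BTU / 3412 = 16,080 kWh → × €0.111 = €1,785.42
Difference = |€1,226.52 − €1,785.42| = €558.90 ≈ €559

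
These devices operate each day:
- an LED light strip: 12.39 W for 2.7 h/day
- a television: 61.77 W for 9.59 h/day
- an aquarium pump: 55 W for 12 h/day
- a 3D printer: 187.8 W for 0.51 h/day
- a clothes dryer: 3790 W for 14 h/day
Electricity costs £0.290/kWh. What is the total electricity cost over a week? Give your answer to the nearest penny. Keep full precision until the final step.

LED light strip: 12.39 W × 2.7 h × 7 d = 234 Wh = 0.2342 kWh
television: 61.77 W × 9.59 h × 7 d = 4,147 Wh = 4.147 kWh
aquarium pump: 55 W × 12 h × 7 d = 4,620 Wh = 4.62 kWh
3D printer: 187.8 W × 0.51 h × 7 d = 670 Wh = 0.6704 kWh
clothes dryer: 3790 W × 14 h × 7 d = 371,420 Wh = 371.4 kWh
Total energy = 0.2342 + 4.147 + 4.62 + 0.6704 + 371.4 = 381.1 kWh
Cost = 381.1 kWh × £0.290 = £110.52

£110.52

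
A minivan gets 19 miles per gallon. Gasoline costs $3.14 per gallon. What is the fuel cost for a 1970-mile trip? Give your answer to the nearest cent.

Fuel = 1970 mi / 19 mpg = 103.7 gal
Cost = 103.7 gal × $3.14/gal = $325.57

$325.57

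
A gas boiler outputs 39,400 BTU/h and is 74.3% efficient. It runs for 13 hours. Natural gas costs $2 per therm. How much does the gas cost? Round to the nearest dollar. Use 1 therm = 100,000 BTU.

Heat delivered = 39,400 BTU/h × 13 h = 512,200 BTU
Gas input = 512,200 / 0.743 = 689,367 BTU
= 689,367 / 100,000 = 6.894 therm
Cost = 6.894 × $2/therm = $13.79 ≈ $14

$14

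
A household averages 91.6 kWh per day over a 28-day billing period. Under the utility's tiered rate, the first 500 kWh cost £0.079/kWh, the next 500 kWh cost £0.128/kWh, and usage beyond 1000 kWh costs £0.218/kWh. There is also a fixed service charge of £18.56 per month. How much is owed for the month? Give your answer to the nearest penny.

Usage = 91.6 kWh/day × 28 days = 2564.8 kWh
First 500 kWh × £0.079 = £39.50
Next 500 kWh × £0.128 = £64.00
Remaining 1564.8 kWh × £0.218 = £341.13
Energy charge = £444.63; + service £18.56 = £463.19

£463.19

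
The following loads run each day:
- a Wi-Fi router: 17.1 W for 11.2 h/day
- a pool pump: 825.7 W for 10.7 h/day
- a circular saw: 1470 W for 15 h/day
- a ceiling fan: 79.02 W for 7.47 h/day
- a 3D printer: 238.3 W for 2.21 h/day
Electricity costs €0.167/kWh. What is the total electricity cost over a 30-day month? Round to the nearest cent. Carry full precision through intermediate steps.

€161.29

Wi-Fi router: 17.1 W × 11.2 h × 30 d = 5,746 Wh = 5.746 kWh
pool pump: 825.7 W × 10.7 h × 30 d = 265,050 Wh = 265 kWh
circular saw: 1470 W × 15 h × 30 d = 661,500 Wh = 661.5 kWh
ceiling fan: 79.02 W × 7.47 h × 30 d = 17,708 Wh = 17.71 kWh
3D printer: 238.3 W × 2.21 h × 30 d = 15,799 Wh = 15.8 kWh
Total energy = 5.746 + 265 + 661.5 + 17.71 + 15.8 = 965.8 kWh
Cost = 965.8 kWh × €0.167 = €161.29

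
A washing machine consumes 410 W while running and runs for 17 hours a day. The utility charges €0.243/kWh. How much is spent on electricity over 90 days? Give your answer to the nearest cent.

€152.43

Energy = 410 W × 17 h/day × 90 days = 627,300 Wh = 627.3 kWh
Cost = 627.3 kWh × €0.243/kWh = €152.43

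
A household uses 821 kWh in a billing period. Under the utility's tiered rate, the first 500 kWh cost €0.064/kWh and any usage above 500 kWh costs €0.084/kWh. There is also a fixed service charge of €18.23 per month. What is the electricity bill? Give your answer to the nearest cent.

First 500 kWh × €0.064 = €32.00
Remaining 321 kWh × €0.084 = €26.96
Energy charge = €58.96; + service €18.23 = €77.19

€77.19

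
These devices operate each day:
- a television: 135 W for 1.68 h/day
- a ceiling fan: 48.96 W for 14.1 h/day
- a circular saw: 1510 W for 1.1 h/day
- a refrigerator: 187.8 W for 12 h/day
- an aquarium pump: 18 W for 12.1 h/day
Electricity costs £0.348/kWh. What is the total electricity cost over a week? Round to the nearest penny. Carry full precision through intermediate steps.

television: 135 W × 1.68 h × 7 d = 1,588 Wh = 1.588 kWh
ceiling fan: 48.96 W × 14.1 h × 7 d = 4,832 Wh = 4.832 kWh
circular saw: 1510 W × 1.1 h × 7 d = 11,627 Wh = 11.63 kWh
refrigerator: 187.8 W × 12 h × 7 d = 15,775 Wh = 15.78 kWh
aquarium pump: 18 W × 12.1 h × 7 d = 1,525 Wh = 1.525 kWh
Total energy = 1.588 + 4.832 + 11.63 + 15.78 + 1.525 = 35.35 kWh
Cost = 35.35 kWh × £0.348 = £12.30

£12.30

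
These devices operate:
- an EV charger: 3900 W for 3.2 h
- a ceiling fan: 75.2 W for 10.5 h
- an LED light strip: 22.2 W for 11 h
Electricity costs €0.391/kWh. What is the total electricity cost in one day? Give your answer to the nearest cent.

EV charger: 3900 W × 3.2 h = 12,480 Wh = 12.48 kWh
ceiling fan: 75.2 W × 10.5 h = 790 Wh = 0.7896 kWh
LED light strip: 22.2 W × 11 h = 244 Wh = 0.2442 kWh
Total energy = 12.48 + 0.7896 + 0.2442 = 13.51 kWh
Cost = 13.51 kWh × €0.391 = €5.28

€5.28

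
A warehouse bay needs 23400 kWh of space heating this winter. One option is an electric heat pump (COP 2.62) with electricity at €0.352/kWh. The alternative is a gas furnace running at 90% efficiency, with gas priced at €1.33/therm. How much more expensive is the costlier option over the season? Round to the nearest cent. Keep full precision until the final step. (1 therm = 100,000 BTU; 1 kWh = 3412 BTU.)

€1963.95

Heat load = 23400 kWh × 3412 = 79,840,800 BTU
Gas: input = 79,840,800 / 0.90 = 88,712,000 BTU = 887.1 therm → 887.1 × €1.33 = €1,179.87
Heat pump: 79,840,800 BTU / 3412 = 23,400 kWh heat; / 2.62 = 8,931 kWh in → × €0.352 = €3,143.82
Difference = |€1,179.87 − €3,143.82| = €1,963.95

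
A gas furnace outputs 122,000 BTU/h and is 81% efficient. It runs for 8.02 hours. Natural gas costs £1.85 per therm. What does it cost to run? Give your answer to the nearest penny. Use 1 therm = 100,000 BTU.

Heat delivered = 122,000 BTU/h × 8.02 h = 978,440 BTU
Gas input = 978,440 / 0.81 = 1,207,951 BTU
= 1,207,951 / 100,000 = 12.08 therm
Cost = 12.08 × £1.85/therm = £22.35

£22.35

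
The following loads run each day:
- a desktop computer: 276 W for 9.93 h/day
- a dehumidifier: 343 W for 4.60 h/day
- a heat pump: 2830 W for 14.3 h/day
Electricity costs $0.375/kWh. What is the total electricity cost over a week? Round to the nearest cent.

desktop computer: 276 W × 9.93 h × 7 d = 19,185 Wh = 19.18 kWh
dehumidifier: 343 W × 4.60 h × 7 d = 11,045 Wh = 11.04 kWh
heat pump: 2830 W × 14.3 h × 7 d = 283,283 Wh = 283.3 kWh
Total energy = 19.18 + 11.04 + 283.3 = 313.5 kWh
Cost = 313.5 kWh × $0.375 = $117.57

$117.57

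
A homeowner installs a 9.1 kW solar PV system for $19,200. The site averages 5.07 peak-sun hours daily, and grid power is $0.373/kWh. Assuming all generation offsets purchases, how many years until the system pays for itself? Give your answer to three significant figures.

3.06 years

Daily generation = 9.1 kW × 5.07 h = 46.14 kWh
Annual generation = 46.14 × 365 = 16840 kWh
Annual savings = 16840 × $0.373 = $6,281.32
Payback = $19,200 / $6,281.32 = 3.06 years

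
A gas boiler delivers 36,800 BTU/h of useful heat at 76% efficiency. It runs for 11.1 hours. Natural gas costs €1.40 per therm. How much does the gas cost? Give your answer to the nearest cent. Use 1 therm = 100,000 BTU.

€7.52

Heat delivered = 36,800 BTU/h × 11.1 h = 408,480 BTU
Gas input = 408,480 / 0.76 = 537,474 BTU
= 537,474 / 100,000 = 5.375 therm
Cost = 5.375 × €1.40/therm = €7.52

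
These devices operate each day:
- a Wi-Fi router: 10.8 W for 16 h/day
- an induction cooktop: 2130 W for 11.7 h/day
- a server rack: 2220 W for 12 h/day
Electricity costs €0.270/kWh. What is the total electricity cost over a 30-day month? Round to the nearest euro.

Wi-Fi router: 10.8 W × 16 h × 30 d = 5,184 Wh = 5.184 kWh
induction cooktop: 2130 W × 11.7 h × 30 d = 747,630 Wh = 747.6 kWh
server rack: 2220 W × 12 h × 30 d = 799,200 Wh = 799.2 kWh
Total energy = 5.184 + 747.6 + 799.2 = 1,552 kWh
Cost = 1,552 kWh × €0.270 = €419.04 ≈ €419

€419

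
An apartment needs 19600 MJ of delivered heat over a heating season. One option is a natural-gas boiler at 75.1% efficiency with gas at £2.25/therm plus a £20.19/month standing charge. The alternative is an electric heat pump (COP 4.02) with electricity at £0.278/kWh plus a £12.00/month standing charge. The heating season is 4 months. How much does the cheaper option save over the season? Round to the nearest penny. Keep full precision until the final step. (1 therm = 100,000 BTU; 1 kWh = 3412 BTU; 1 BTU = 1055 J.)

£212.82

Heat load = 19600 MJ = 19,600,000,000 J / 1055 = 18,578,199 BTU
Gas: input = 18,578,199 / 0.751 = 24,737,948 BTU = 247.4 therm → 247.4 × £2.25 = £556.60; + 4 × £20.19 standing = £637.36
Heat pump: 18,578,199 BTU / 3412 = 5,445 kWh heat; / 4.02 = 1,354 kWh in → × £0.278 = £376.54; + 4 × £12.00 standing = £424.54
Difference = |£637.36 − £424.54| = £212.82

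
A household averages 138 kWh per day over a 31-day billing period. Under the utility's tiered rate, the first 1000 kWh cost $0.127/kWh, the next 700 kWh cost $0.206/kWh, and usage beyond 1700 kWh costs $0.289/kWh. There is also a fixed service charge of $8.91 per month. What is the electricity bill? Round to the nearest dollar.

$1025

Usage = 138 kWh/day × 31 days = 4278 kWh
First 1000 kWh × $0.127 = $127.00
Next 700 kWh × $0.206 = $144.20
Remaining 2578 kWh × $0.289 = $745.04
Energy charge = $1,016.24; + service $8.91 = $1,025.15 ≈ $1025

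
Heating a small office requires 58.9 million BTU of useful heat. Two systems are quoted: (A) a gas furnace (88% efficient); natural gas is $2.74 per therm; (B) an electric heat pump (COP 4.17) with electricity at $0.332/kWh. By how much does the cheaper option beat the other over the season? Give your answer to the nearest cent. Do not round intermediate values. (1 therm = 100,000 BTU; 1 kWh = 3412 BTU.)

$459.55

Heat load = 58.9 × 10⁶ BTU = 58,900,000 BTU
Gas: input = 58,900,000 / 0.88 = 66,931,818 BTU = 669.3 therm → 669.3 × $2.74 = $1,833.93
Heat pump: 58,900,000 BTU / 3412 = 17,260 kWh heat; / 4.17 = 4,140 kWh in → × $0.332 = $1,374.38
Difference = |$1,833.93 − $1,374.38| = $459.55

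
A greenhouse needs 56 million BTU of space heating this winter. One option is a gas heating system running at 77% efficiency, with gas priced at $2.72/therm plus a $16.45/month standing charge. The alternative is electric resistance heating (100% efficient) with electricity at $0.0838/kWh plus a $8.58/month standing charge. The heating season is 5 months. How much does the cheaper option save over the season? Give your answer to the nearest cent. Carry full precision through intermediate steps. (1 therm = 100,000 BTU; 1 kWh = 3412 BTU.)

Heat load = 56 × 10⁶ BTU = 56,000,000 BTU
Gas: input = 56,000,000 / 0.77 = 72,727,273 BTU = 727.3 therm → 727.3 × $2.72 = $1,978.18; + 5 × $16.45 standing = $2,060.43
Electric: 56,000,000 BTU / 3412 = 16,410 kWh → × $0.0838 = $1,375.38; + 5 × $8.58 standing = $1,418.28
Difference = |$2,060.43 − $1,418.28| = $642.15

$642.15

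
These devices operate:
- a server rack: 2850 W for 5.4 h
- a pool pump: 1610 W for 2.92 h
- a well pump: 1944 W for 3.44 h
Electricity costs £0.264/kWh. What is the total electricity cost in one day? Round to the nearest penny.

£7.07

server rack: 2850 W × 5.4 h = 15,390 Wh = 15.39 kWh
pool pump: 1610 W × 2.92 h = 4,701 Wh = 4.701 kWh
well pump: 1944 W × 3.44 h = 6,687 Wh = 6.687 kWh
Total energy = 15.39 + 4.701 + 6.687 = 26.78 kWh
Cost = 26.78 kWh × £0.264 = £7.07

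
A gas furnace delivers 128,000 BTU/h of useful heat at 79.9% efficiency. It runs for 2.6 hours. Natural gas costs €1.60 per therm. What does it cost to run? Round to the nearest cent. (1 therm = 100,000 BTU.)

Heat delivered = 128,000 BTU/h × 2.6 h = 332,800 BTU
Gas input = 332,800 / 0.799 = 416,521 BTU
= 416,521 / 100,000 = 4.165 therm
Cost = 4.165 × €1.60/therm = €6.66

€6.66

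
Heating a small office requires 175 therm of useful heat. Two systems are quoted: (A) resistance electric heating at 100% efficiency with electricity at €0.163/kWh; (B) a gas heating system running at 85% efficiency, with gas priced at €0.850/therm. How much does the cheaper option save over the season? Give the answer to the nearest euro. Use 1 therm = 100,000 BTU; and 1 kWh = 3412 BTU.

Heat load = 175 therm × 100,000 = 17,500,000 BTU
Gas: input = 17,500,000 / 0.85 = 20,588,235 BTU = 205.9 therm → 205.9 × €0.850 = €175.00
Electric: 17,500,000 BTU / 3412 = 5,129 kWh → × €0.163 = €836.02
Difference = |€175.00 − €836.02| = €661.02 ≈ €661

€661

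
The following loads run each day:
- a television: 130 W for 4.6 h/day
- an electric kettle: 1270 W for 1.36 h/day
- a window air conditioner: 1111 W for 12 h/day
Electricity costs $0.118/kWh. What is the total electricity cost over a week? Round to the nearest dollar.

$13

television: 130 W × 4.6 h × 7 d = 4,186 Wh = 4.186 kWh
electric kettle: 1270 W × 1.36 h × 7 d = 12,090 Wh = 12.09 kWh
window air conditioner: 1111 W × 12 h × 7 d = 93,324 Wh = 93.32 kWh
Total energy = 4.186 + 12.09 + 93.32 = 109.6 kWh
Cost = 109.6 kWh × $0.118 = $12.93 ≈ $13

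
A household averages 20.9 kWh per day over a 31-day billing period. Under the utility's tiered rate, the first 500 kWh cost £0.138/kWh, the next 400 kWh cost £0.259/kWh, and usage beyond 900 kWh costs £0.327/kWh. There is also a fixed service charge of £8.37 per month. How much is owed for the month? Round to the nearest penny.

Usage = 20.9 kWh/day × 31 days = 647.9 kWh
First 500 kWh × £0.138 = £69.00
Next 147.9 kWh × £0.259 = £38.31
Remaining tier: 0 kWh (not reached)
Energy charge = £107.31; + service £8.37 = £115.68

£115.68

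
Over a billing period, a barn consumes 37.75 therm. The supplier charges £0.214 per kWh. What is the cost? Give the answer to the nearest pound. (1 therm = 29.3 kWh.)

37.75 therm × (29.3 kWh/therm) = 1,106 kWh
Cost = 1,106 kWh × £0.214/kWh = £236.70 ≈ £237

£237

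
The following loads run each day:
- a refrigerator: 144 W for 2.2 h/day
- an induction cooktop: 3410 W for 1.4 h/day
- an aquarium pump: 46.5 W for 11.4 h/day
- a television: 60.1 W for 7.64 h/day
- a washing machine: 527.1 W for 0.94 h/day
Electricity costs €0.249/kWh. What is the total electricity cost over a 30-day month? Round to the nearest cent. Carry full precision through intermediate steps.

€49.12

refrigerator: 144 W × 2.2 h × 30 d = 9,504 Wh = 9.504 kWh
induction cooktop: 3410 W × 1.4 h × 30 d = 143,220 Wh = 143.2 kWh
aquarium pump: 46.5 W × 11.4 h × 30 d = 15,903 Wh = 15.9 kWh
television: 60.1 W × 7.64 h × 30 d = 13,775 Wh = 13.77 kWh
washing machine: 527.1 W × 0.94 h × 30 d = 14,864 Wh = 14.86 kWh
Total energy = 9.504 + 143.2 + 15.9 + 13.77 + 14.86 = 197.3 kWh
Cost = 197.3 kWh × €0.249 = €49.12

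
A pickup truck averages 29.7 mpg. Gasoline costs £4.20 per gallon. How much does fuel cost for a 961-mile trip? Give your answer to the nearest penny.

£135.90

Fuel = 961 mi / 29.7 mpg = 32.36 gal
Cost = 32.36 gal × £4.20/gal = £135.90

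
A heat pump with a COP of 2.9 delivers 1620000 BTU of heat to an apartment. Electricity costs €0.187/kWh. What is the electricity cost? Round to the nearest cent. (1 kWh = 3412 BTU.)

€30.62

Heat delivered = 1,620,000 BTU / 3412 = 474.8 kWh
Electrical input = 474.8 kWh / 2.9 = 163.7 kWh
Cost = 163.7 × €0.187/kWh = €30.62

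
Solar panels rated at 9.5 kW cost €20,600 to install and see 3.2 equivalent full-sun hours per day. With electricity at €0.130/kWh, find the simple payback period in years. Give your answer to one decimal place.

Daily generation = 9.5 kW × 3.2 h = 30.4 kWh
Annual generation = 30.4 × 365 = 11096 kWh
Annual savings = 11096 × €0.130 = €1,442.48
Payback = €20,600 / €1,442.48 = 14.3 years

14.3 years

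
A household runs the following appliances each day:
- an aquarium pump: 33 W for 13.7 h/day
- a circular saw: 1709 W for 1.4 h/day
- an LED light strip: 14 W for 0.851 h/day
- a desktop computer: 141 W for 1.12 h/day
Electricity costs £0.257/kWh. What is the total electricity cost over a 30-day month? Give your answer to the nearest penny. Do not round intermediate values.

£23.24

aquarium pump: 33 W × 13.7 h × 30 d = 13,563 Wh = 13.56 kWh
circular saw: 1709 W × 1.4 h × 30 d = 71,778 Wh = 71.78 kWh
LED light strip: 14 W × 0.851 h × 30 d = 357 Wh = 0.3574 kWh
desktop computer: 141 W × 1.12 h × 30 d = 4,738 Wh = 4.738 kWh
Total energy = 13.56 + 71.78 + 0.3574 + 4.738 = 90.44 kWh
Cost = 90.44 kWh × £0.257 = £23.24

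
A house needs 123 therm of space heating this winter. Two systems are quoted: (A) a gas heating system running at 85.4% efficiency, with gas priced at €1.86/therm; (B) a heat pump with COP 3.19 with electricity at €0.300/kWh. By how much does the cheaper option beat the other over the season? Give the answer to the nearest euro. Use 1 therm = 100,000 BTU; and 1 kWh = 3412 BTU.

Heat load = 123 therm × 100,000 = 12,300,000 BTU
Gas: input = 12,300,000 / 0.854 = 14,402,810 BTU = 144 therm → 144 × €1.86 = €267.89
Heat pump: 12,300,000 BTU / 3412 = 3,605 kWh heat; / 3.19 = 1,130 kWh in → × €0.300 = €339.02
Difference = |€267.89 − €339.02| = €71.13 ≈ €71

€71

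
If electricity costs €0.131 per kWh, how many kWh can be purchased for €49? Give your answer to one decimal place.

€49 / €0.131 per kWh = 374 kWh

374.0 kWh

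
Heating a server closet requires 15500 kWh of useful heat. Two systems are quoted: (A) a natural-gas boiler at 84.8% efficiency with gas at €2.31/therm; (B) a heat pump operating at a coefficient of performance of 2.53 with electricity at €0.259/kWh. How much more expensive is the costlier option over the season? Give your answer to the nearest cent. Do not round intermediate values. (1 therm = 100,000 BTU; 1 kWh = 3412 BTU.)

Heat load = 15500 kWh × 3412 = 52,886,000 BTU
Gas: input = 52,886,000 / 0.848 = 62,365,566 BTU = 623.7 therm → 623.7 × €2.31 = €1,440.64
Heat pump: 52,886,000 BTU / 3412 = 15,500 kWh heat; / 2.53 = 6,126 kWh in → × €0.259 = €1,586.76
Difference = |€1,440.64 − €1,586.76| = €146.11

€146.11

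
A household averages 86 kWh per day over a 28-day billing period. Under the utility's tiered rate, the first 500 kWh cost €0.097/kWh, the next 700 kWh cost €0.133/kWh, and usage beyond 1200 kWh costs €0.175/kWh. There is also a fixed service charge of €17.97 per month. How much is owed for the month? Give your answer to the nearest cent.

Usage = 86 kWh/day × 28 days = 2408 kWh
First 500 kWh × €0.097 = €48.50
Next 700 kWh × €0.133 = €93.10
Remaining 1208 kWh × €0.175 = €211.40
Energy charge = €353.00; + service €17.97 = €370.97

€370.97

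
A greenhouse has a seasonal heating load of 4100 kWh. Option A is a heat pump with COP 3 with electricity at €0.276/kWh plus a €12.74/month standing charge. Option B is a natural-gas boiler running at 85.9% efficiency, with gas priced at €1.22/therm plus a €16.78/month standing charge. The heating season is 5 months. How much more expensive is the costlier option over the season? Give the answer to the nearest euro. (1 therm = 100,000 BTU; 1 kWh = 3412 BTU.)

€158

Heat load = 4100 kWh × 3412 = 13,989,200 BTU
Gas: input = 13,989,200 / 0.859 = 16,285,448 BTU = 162.9 therm → 162.9 × €1.22 = €198.68; + 5 × €16.78 standing = €282.58
Heat pump: 13,989,200 BTU / 3412 = 4,100 kWh heat; / 3 = 1,367 kWh in → × €0.276 = €377.20; + 5 × €12.74 standing = €440.90
Difference = |€282.58 − €440.90| = €158.32 ≈ €158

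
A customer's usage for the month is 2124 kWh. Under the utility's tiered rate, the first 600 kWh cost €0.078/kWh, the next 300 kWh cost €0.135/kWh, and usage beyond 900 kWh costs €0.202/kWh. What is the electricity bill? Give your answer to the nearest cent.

First 600 kWh × €0.078 = €46.80
Next 300 kWh × €0.135 = €40.50
Remaining 1224 kWh × €0.202 = €247.25
Total = €334.55

€334.55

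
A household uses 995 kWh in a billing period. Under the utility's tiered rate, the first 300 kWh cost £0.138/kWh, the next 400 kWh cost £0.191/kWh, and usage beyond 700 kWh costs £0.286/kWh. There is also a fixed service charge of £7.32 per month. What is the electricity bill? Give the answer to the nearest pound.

First 300 kWh × £0.138 = £41.40
Next 400 kWh × £0.191 = £76.40
Remaining 295 kWh × £0.286 = £84.37
Energy charge = £202.17; + service £7.32 = £209.49 ≈ £209

£209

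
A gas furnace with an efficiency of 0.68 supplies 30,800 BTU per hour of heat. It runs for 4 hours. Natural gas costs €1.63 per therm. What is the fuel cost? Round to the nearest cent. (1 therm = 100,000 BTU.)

€2.95

Heat delivered = 30,800 BTU/h × 4 h = 123,200 BTU
Gas input = 123,200 / 0.68 = 181,176 BTU
= 181,176 / 100,000 = 1.812 therm
Cost = 1.812 × €1.63/therm = €2.95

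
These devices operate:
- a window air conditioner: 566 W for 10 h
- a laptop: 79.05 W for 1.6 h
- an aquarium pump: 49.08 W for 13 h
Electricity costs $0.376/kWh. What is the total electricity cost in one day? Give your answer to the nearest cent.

window air conditioner: 566 W × 10 h = 5,660 Wh = 5.66 kWh
laptop: 79.05 W × 1.6 h = 126 Wh = 0.1265 kWh
aquarium pump: 49.08 W × 13 h = 638 Wh = 0.638 kWh
Total energy = 5.66 + 0.1265 + 0.638 = 6.425 kWh
Cost = 6.425 kWh × $0.376 = $2.42

$2.42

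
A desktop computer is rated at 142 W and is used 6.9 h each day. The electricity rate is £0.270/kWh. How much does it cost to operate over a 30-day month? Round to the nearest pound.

Energy = 142 W × 6.9 h/day × 30 days = 29,394 Wh = 29.39 kWh
Cost = 29.39 kWh × £0.270/kWh = £7.94 ≈ £8

£8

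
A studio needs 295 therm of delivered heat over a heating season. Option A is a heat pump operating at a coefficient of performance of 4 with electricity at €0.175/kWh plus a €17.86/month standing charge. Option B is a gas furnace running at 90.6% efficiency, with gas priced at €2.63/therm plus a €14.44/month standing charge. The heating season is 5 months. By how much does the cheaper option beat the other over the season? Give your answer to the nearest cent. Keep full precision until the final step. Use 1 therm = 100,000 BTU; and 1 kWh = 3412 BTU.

€460.99

Heat load = 295 therm × 100,000 = 29,500,000 BTU
Gas: input = 29,500,000 / 0.906 = 32,560,706 BTU = 325.6 therm → 325.6 × €2.63 = €856.35; + 5 × €14.44 standing = €928.55
Heat pump: 29,500,000 BTU / 3412 = 8,646 kWh heat; / 4 = 2,161 kWh in → × €0.175 = €378.26; + 5 × €17.86 standing = €467.56
Difference = |€928.55 − €467.56| = €460.99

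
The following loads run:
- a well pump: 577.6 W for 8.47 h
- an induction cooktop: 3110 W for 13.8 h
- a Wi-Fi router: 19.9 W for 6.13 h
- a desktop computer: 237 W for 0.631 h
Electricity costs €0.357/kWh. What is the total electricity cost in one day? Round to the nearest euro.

€17

well pump: 577.6 W × 8.47 h = 4,892 Wh = 4.892 kWh
induction cooktop: 3110 W × 13.8 h = 42,918 Wh = 42.92 kWh
Wi-Fi router: 19.9 W × 6.13 h = 122 Wh = 0.122 kWh
desktop computer: 237 W × 0.631 h = 150 Wh = 0.1495 kWh
Total energy = 4.892 + 42.92 + 0.122 + 0.1495 = 48.08 kWh
Cost = 48.08 kWh × €0.357 = €17.17 ≈ €17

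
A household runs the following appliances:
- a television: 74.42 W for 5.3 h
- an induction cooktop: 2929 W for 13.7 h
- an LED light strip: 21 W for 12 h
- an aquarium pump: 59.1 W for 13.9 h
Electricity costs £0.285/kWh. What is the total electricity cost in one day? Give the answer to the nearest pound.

television: 74.42 W × 5.3 h = 394 Wh = 0.3944 kWh
induction cooktop: 2929 W × 13.7 h = 40,127 Wh = 40.13 kWh
LED light strip: 21 W × 12 h = 252 Wh = 0.252 kWh
aquarium pump: 59.1 W × 13.9 h = 821 Wh = 0.8215 kWh
Total energy = 0.3944 + 40.13 + 0.252 + 0.8215 = 41.6 kWh
Cost = 41.6 kWh × £0.285 = £11.85 ≈ £12

£12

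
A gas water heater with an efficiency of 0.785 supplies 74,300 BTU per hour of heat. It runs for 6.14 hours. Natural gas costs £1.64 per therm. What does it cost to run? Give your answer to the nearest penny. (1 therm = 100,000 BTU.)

£9.53

Heat delivered = 74,300 BTU/h × 6.14 h = 456,202 BTU
Gas input = 456,202 / 0.785 = 581,149 BTU
= 581,149 / 100,000 = 5.811 therm
Cost = 5.811 × £1.64/therm = £9.53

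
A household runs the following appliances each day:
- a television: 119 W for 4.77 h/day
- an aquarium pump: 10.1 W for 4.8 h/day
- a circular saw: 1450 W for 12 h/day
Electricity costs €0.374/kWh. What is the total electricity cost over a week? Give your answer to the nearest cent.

television: 119 W × 4.77 h × 7 d = 3,973 Wh = 3.973 kWh
aquarium pump: 10.1 W × 4.8 h × 7 d = 339 Wh = 0.3394 kWh
circular saw: 1450 W × 12 h × 7 d = 121,800 Wh = 121.8 kWh
Total energy = 3.973 + 0.3394 + 121.8 = 126.1 kWh
Cost = 126.1 kWh × €0.374 = €47.17

€47.17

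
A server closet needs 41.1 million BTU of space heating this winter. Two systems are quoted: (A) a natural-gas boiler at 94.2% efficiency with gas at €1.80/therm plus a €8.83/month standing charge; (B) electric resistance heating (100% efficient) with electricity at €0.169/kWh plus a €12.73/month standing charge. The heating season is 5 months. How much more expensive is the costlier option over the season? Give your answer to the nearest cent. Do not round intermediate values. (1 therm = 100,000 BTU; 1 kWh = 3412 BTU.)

€1269.88

Heat load = 41.1 × 10⁶ BTU = 41,100,000 BTU
Gas: input = 41,100,000 / 0.942 = 43,630,573 BTU = 436.3 therm → 436.3 × €1.80 = €785.35; + 5 × €8.83 standing = €829.50
Electric: 41,100,000 BTU / 3412 = 12,050 kWh → × €0.169 = €2,035.73; + 5 × €12.73 standing = €2,099.38
Difference = |€829.50 − €2,099.38| = €1,269.88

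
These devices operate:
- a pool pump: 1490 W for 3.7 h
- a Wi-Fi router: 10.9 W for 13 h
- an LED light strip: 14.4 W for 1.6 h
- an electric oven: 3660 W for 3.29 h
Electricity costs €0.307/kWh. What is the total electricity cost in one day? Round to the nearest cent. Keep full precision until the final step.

€5.44

pool pump: 1490 W × 3.7 h = 5,513 Wh = 5.513 kWh
Wi-Fi router: 10.9 W × 13 h = 142 Wh = 0.1417 kWh
LED light strip: 14.4 W × 1.6 h = 23 Wh = 0.02304 kWh
electric oven: 3660 W × 3.29 h = 12,041 Wh = 12.04 kWh
Total energy = 5.513 + 0.1417 + 0.02304 + 12.04 = 17.72 kWh
Cost = 17.72 kWh × €0.307 = €5.44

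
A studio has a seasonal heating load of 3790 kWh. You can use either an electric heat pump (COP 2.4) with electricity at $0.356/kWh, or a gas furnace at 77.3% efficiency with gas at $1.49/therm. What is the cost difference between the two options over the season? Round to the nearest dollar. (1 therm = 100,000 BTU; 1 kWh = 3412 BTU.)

$313

Heat load = 3790 kWh × 3412 = 12,931,480 BTU
Gas: input = 12,931,480 / 0.773 = 16,728,952 BTU = 167.3 therm → 167.3 × $1.49 = $249.26
Heat pump: 12,931,480 BTU / 3412 = 3,790 kWh heat; / 2.4 = 1,579 kWh in → × $0.356 = $562.18
Difference = |$249.26 − $562.18| = $312.92 ≈ $313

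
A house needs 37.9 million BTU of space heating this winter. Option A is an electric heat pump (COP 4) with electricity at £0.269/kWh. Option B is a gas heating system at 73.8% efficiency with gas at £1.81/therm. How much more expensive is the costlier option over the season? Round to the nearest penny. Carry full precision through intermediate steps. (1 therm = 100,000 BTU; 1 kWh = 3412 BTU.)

Heat load = 37.9 × 10⁶ BTU = 37,900,000 BTU
Gas: input = 37,900,000 / 0.738 = 51,355,014 BTU = 513.6 therm → 513.6 × £1.81 = £929.53
Heat pump: 37,900,000 BTU / 3412 = 11,110 kWh heat; / 4 = 2,777 kWh in → × £0.269 = £747.00
Difference = |£929.53 − £747.00| = £182.52

£182.52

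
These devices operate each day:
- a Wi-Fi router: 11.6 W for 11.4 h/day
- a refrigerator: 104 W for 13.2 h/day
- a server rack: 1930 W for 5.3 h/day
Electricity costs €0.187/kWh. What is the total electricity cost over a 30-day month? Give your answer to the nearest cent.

€65.83

Wi-Fi router: 11.6 W × 11.4 h × 30 d = 3,967 Wh = 3.967 kWh
refrigerator: 104 W × 13.2 h × 30 d = 41,184 Wh = 41.18 kWh
server rack: 1930 W × 5.3 h × 30 d = 306,870 Wh = 306.9 kWh
Total energy = 3.967 + 41.18 + 306.9 = 352 kWh
Cost = 352 kWh × €0.187 = €65.83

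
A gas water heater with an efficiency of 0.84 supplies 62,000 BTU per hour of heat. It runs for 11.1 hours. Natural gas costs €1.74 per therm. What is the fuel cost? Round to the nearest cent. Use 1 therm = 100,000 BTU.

€14.26

Heat delivered = 62,000 BTU/h × 11.1 h = 688,200 BTU
Gas input = 688,200 / 0.84 = 819,286 BTU
= 819,286 / 100,000 = 8.193 therm
Cost = 8.193 × €1.74/therm = €14.26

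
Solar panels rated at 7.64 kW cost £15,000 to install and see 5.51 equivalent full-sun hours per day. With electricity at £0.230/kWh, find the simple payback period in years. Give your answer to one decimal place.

4.2 years

Daily generation = 7.64 kW × 5.51 h = 42.1 kWh
Annual generation = 42.1 × 365 = 15365 kWh
Annual savings = 15365 × £0.230 = £3,533.99
Payback = £15,000 / £3,533.99 = 4.24 years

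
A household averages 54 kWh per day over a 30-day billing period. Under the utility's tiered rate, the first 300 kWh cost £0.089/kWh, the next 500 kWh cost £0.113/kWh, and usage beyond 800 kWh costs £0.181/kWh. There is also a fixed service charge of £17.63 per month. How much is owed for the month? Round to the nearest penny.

Usage = 54 kWh/day × 30 days = 1620 kWh
First 300 kWh × £0.089 = £26.70
Next 500 kWh × £0.113 = £56.50
Remaining 820 kWh × £0.181 = £148.42
Energy charge = £231.62; + service £17.63 = £249.25

£249.25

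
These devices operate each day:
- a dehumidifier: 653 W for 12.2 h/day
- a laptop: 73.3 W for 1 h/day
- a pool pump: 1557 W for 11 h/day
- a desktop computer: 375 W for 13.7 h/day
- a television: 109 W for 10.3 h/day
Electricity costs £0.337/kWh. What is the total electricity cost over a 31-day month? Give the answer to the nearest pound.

£328

dehumidifier: 653 W × 12.2 h × 31 d = 246,965 Wh = 247 kWh
laptop: 73.3 W × 1 h × 31 d = 2,272 Wh = 2.272 kWh
pool pump: 1557 W × 11 h × 31 d = 530,937 Wh = 530.9 kWh
desktop computer: 375 W × 13.7 h × 31 d = 159,262 Wh = 159.3 kWh
television: 109 W × 10.3 h × 31 d = 34,804 Wh = 34.8 kWh
Total energy = 247 + 2.272 + 530.9 + 159.3 + 34.8 = 974.2 kWh
Cost = 974.2 kWh × £0.337 = £328.32 ≈ £328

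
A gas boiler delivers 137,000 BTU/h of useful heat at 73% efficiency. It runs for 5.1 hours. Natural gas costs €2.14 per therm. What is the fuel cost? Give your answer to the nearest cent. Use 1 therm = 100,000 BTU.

Heat delivered = 137,000 BTU/h × 5.1 h = 698,700 BTU
Gas input = 698,700 / 0.73 = 957,123 BTU
= 957,123 / 100,000 = 9.571 therm
Cost = 9.571 × €2.14/therm = €20.48

€20.48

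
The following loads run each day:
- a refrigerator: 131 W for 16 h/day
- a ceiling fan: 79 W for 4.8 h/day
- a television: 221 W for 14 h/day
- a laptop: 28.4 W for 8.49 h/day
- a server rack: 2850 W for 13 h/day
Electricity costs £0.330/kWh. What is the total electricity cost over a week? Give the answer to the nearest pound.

£99

refrigerator: 131 W × 16 h × 7 d = 14,672 Wh = 14.67 kWh
ceiling fan: 79 W × 4.8 h × 7 d = 2,654 Wh = 2.654 kWh
television: 221 W × 14 h × 7 d = 21,658 Wh = 21.66 kWh
laptop: 28.4 W × 8.49 h × 7 d = 1,688 Wh = 1.688 kWh
server rack: 2850 W × 13 h × 7 d = 259,350 Wh = 259.4 kWh
Total energy = 14.67 + 2.654 + 21.66 + 1.688 + 259.4 = 300 kWh
Cost = 300 kWh × £0.330 = £99.01 ≈ £99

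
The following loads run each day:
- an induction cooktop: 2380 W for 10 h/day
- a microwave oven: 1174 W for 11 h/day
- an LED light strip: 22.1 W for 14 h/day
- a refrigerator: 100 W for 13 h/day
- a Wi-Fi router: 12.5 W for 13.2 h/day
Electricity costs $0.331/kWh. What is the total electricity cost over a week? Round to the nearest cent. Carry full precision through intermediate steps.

induction cooktop: 2380 W × 10 h × 7 d = 166,600 Wh = 166.6 kWh
microwave oven: 1174 W × 11 h × 7 d = 90,398 Wh = 90.4 kWh
LED light strip: 22.1 W × 14 h × 7 d = 2,166 Wh = 2.166 kWh
refrigerator: 100 W × 13 h × 7 d = 9,100 Wh = 9.1 kWh
Wi-Fi router: 12.5 W × 13.2 h × 7 d = 1,155 Wh = 1.155 kWh
Total energy = 166.6 + 90.4 + 2.166 + 9.1 + 1.155 = 269.4 kWh
Cost = 269.4 kWh × $0.331 = $89.18

$89.18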